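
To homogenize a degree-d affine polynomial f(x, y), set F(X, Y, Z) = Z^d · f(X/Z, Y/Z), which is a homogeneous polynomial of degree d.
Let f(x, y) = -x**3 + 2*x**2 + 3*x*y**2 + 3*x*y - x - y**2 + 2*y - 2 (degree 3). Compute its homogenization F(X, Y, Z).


F(X, Y, Z) = -X**3 + 2*X**2*Z + 3*X*Y**2 + 3*X*Y*Z - X*Z**2 - Y**2*Z + 2*Y*Z**2 - 2*Z**3

deg(f) = 3.
Substitute x = X/Z, y = Y/Z into f, then multiply by Z^3.
  monomial -1·x^3·y^0 ↦ -1·X^3·Y^0·Z^0.
  monomial 2·x^2·y^0 ↦ 2·X^2·Y^0·Z^1.
  monomial 3·x^1·y^2 ↦ 3·X^1·Y^2·Z^0.
  monomial 3·x^1·y^1 ↦ 3·X^1·Y^1·Z^1.
  monomial -1·x^1·y^0 ↦ -1·X^1·Y^0·Z^2.
  monomial -1·x^0·y^2 ↦ -1·X^0·Y^2·Z^1.
  monomial 2·x^0·y^1 ↦ 2·X^0·Y^1·Z^2.
  monomial -2·x^0·y^0 ↦ -2·X^0·Y^0·Z^3.
Collecting: F(X, Y, Z) = -X**3 + 2*X**2*Z + 3*X*Y**2 + 3*X*Y*Z - X*Z**2 - Y**2*Z + 2*Y*Z**2 - 2*Z**3.


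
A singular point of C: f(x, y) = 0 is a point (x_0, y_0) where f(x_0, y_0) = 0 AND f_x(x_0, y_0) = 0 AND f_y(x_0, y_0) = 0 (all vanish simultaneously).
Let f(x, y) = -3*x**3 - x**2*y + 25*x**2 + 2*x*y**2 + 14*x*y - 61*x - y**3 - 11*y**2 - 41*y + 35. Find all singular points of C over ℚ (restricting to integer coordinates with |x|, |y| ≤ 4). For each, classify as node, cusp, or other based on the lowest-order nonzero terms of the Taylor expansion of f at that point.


Singular points: {(3, -2)}; classification: cusp.

Compute partial derivatives:
  f_x = -9*x**2 - 2*x*y + 50*x + 2*y**2 + 14*y - 61.
  f_y = -x**2 + 4*x*y + 14*x - 3*y**2 - 22*y - 41.
Scan x_0 ∈ {−4, ..., 4}. For each x_0, f_y(x_0, y) is a polynomial in y; find its integer roots y ∈ {−4, ..., 4}, then test f_x and f at those candidates.
  x = -4: f_y(-4, y) = -3*y**2 - 38*y - 113; no integer root y with |y| ≤ 4.
  x = -3: f_y(-3, y) = -3*y**2 - 34*y - 92; no integer root y with |y| ≤ 4.
  x = -2: f_y(-2, y) = -3*y**2 - 30*y - 73; no integer root y with |y| ≤ 4.
  x = -1: f_y(-1, y) = -3*y**2 - 26*y - 56; vanishes at y ∈ {-4}. (-1, -4): f_x = -152 ≠ 0.
  x = 0: f_y(0, y) = -3*y**2 - 22*y - 41; no integer root y with |y| ≤ 4.
  x = 1: f_y(1, y) = -3*y**2 - 18*y - 28; no integer root y with |y| ≤ 4.
  x = 2: f_y(2, y) = -3*y**2 - 14*y - 17; no integer root y with |y| ≤ 4.
  x = 3: f_y(3, y) = -3*y**2 - 10*y - 8; vanishes at y ∈ {-2}. (3, -2): f_x = 0, f = 0 — SINGULAR.
  x = 4: f_y(4, y) = -3*y**2 - 6*y - 1; no integer root y with |y| ≤ 4.
Only singular point on the grid: (3, -2).
Classify: substitute x = 3 + u, y = -2 + v and expand: f = -3*u**3 - u**2*v + 2*u*v**2 - v**3 + v**2.
No constant or linear terms (consistent with a singular point). Quadratic part: v**2. Cubic part: -3*u**3 - u**2*v + 2*u*v**2 - v**3.
The quadratic part v**2 is a perfect square, so there is a single (double) tangent line v = 0, i.e. y = -2. Restricting the cubic part to that line (v = 0) leaves -3*u**3 ≠ 0, so f is not divisible by v and the branch is v² ≈ 3*u**3 to lowest order — this is a cusp.
Classification: cusp.


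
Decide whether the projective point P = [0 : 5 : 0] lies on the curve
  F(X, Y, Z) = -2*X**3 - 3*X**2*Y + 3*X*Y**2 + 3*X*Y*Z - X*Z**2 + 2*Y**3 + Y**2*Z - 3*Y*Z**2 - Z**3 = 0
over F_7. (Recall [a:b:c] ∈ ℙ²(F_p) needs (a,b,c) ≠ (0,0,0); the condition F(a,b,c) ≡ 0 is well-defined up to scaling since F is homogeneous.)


F(0,5,0) ≡ 5 (mod 7); P is NOT on the curve.

Evaluate F(0, 5, 0) term-by-term (mod 7).
  -2*X**3 ↦ -2·0·1·1 = 0
  -3*X**2*Y ↦ -3·0·5·1 = 0
  3*X*Y**2 ↦ 3·0·25·1 = 0
  3*X*Y*Z ↦ 3·0·5·0 = 0
  -X*Z**2 ↦ -1·0·1·0 = 0
  2*Y**3 ↦ 2·1·125·1 = 250
  Y**2*Z ↦ 1·1·25·0 = 0
  -3*Y*Z**2 ↦ -3·1·5·0 = 0
  -Z**3 ↦ -1·1·1·0 = 0
Sum: F(0, 5, 0) = (0) + (0) + (0) + (0) + (0) + (250) + (0) + (0) + (0) = 250.
Reducing mod 7: 250 ≡ 5 (mod 7).
Since F(a, b, c) ≡ 5 ≠ 0 (mod 7), P does NOT lie on the curve.


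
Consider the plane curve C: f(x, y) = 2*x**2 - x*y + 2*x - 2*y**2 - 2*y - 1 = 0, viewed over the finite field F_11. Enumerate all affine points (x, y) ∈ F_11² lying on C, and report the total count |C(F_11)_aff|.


Affine F_11-points: {(1, 2), (2, 0), (2, 9), (3, 7), (5, 6), (5, 7), (7, 3), (7, 9), (8, 0), (8, 6), (10, 2), (10, 3)}; count = 12.

For each of the 121 pairs (x, y) ∈ F_11², evaluate f(x, y) mod 11. Record the zeros.
  x = 0: [0↦10, 1↦6, 2↦9, 3↦8, 4↦3, 5↦5, 6↦3, 7↦8, 8↦9, 9↦6, 10↦10]  zeros at y ∈ ∅
  x = 1: [0↦3, 1↦9, 2↦0, 3↦9, 4↦3, 5↦4, 6↦1, 7↦5, 8↦5, 9↦1, 10↦4]  zeros at y ∈ {2}
  x = 2: [0↦0, 1↦5, 2↦6, 3↦3, 4↦7, 5↦7, 6↦3, 7↦6, 8↦5, 9↦0, 10↦2]  zeros at y ∈ {0, 9}
  x = 3: [0↦1, 1↦5, 2↦5, 3↦1, 4↦4, 5↦3, 6↦9, 7↦0, 8↦9, 9↦3, 10↦4]  zeros at y ∈ {7}
  x = 4: [0↦6, 1↦9, 2↦8, 3↦3, 4↦5, 5↦3, 6↦8, 7↦9, 8↦6, 9↦10, 10↦10]  zeros at y ∈ ∅
  x = 5: [0↦4, 1↦6, 2↦4, 3↦9, 4↦10, 5↦7, 6↦0, 7↦0, 8↦7, 9↦10, 10↦9]  zeros at y ∈ {6, 7}
  x = 6: [0↦6, 1↦7, 2↦4, 3↦8, 4↦8, 5↦4, 6↦7, 7↦6, 8↦1, 9↦3, 10↦1]  zeros at y ∈ ∅
  x = 7: [0↦1, 1↦1, 2↦8, 3↦0, 4↦10, 5↦5, 6↦7, 7↦5, 8↦10, 9↦0, 10↦8]  zeros at y ∈ {3, 9}
  x = 8: [0↦0, 1↦10, 2↦5, 3↦7, 4↦5, 5↦10, 6↦0, 7↦8, 8↦1, 9↦1, 10↦8]  zeros at y ∈ {0, 6}
  x = 9: [0↦3, 1↦1, 2↦6, 3↦7, 4↦4, 5↦8, 6↦8, 7↦4, 8↦7, 9↦6, 10↦1]  zeros at y ∈ ∅
  x = 10: [0↦10, 1↦7, 2↦0, 3↦0, 4↦7, 5↦10, 6↦9, 7↦4, 8↦6, 9↦4, 10↦9]  zeros at y ∈ {2, 3}
Collecting zeros: affine points = {(1, 2), (2, 0), (2, 9), (3, 7), (5, 6), (5, 7), (7, 3), (7, 9), (8, 0), (8, 6), (10, 2), (10, 3)}.
Total count |C(F_11)_aff| = 12.


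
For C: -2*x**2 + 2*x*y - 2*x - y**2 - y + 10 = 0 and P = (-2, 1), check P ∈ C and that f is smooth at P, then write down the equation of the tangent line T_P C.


Tangent line at P: 8*x - 7*y + 23 = 0.

Step 1: f(-2, 1) = 0, so P lies on C.
Step 2: partial derivatives
  f_x(x, y) = -4*x + 2*y - 2, f_y(x, y) = 2*x - 2*y - 1.
  f_x(P) = 8, f_y(P) = -7 (gradient nonzero, so P is smooth).
Step 3: tangent line at P: 8·(x − -2) + -7·(y − 1) = 0.
Expanding: 8*x - 7*y + 23 = 0.


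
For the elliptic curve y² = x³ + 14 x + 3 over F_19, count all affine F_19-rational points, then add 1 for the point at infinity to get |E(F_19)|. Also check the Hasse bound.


Affine points = {(2, 1), (2, 18), (4, 3), (4, 16), (7, 8), (7, 11), (8, 0), (11, 5), (11, 14), (13, 8), (13, 11), (14, 6), (14, 13), (15, 4), (15, 15), (17, 9), (17, 10), (18, 8), (18, 11)}; affine count = 19; |E(F_19)| = 20.

Discriminant check: Δ ∝ 4a³ + 27b² = 4·14³ + 27·3² = 4·2744 + 27·9 ≡ 9 (mod 19). Nonzero ⇒ E is nonsingular.
For each x ∈ F_19, compute rhs = x³ + 14·x + 3 mod 19, then count y ∈ F_19 with y² ≡ rhs.
  x = 0: rhs = 3, matching y values: none (0 points).
  x = 1: rhs = 18, matching y values: none (0 points).
  x = 2: rhs = 1, matching y values: 1, 18 (2 points).
  x = 3: rhs = 15, matching y values: none (0 points).
  x = 4: rhs = 9, matching y values: 3, 16 (2 points).
  x = 5: rhs = 8, matching y values: none (0 points).
  x = 6: rhs = 18, matching y values: none (0 points).
  x = 7: rhs = 7, matching y values: 8, 11 (2 points).
  x = 8: rhs = 0, matching y values: 0 (1 points).
  x = 9: rhs = 3, matching y values: none (0 points).
  x = 10: rhs = 3, matching y values: none (0 points).
  x = 11: rhs = 6, matching y values: 5, 14 (2 points).
  x = 12: rhs = 18, matching y values: none (0 points).
  x = 13: rhs = 7, matching y values: 8, 11 (2 points).
  x = 14: rhs = 17, matching y values: 6, 13 (2 points).
  x = 15: rhs = 16, matching y values: 4, 15 (2 points).
  x = 16: rhs = 10, matching y values: none (0 points).
  x = 17: rhs = 5, matching y values: 9, 10 (2 points).
  x = 18: rhs = 7, matching y values: 8, 11 (2 points).
Total affine count: 19.
Full point count |E(F_19)| = 19 + 1 = 20.
Hasse bound: |20 − (19+1)| = |0| = 0 ≤ 2√19 ≈ 8.7178 ✓.


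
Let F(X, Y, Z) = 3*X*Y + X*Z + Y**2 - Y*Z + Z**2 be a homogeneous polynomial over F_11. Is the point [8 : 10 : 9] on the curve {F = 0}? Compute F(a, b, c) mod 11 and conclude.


F(8,10,9) ≡ 7 (mod 11); P is NOT on the curve.

Evaluate F(8, 10, 9) term-by-term (mod 11).
  3*X*Y ↦ 3·8·10·1 = 240
  X*Z ↦ 1·8·1·9 = 72
  Y**2 ↦ 1·1·100·1 = 100
  -Y*Z ↦ -1·1·10·9 = -90
  Z**2 ↦ 1·1·1·81 = 81
Sum: F(8, 10, 9) = (240) + (72) + (100) + (-90) + (81) = 403.
Reducing mod 11: 403 ≡ 7 (mod 11).
Since F(a, b, c) ≡ 7 ≠ 0 (mod 11), P does NOT lie on the curve.


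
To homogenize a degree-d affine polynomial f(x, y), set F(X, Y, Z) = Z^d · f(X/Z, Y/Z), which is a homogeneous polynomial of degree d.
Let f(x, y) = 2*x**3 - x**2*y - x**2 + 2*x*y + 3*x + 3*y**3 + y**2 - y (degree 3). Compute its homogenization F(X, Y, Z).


F(X, Y, Z) = 2*X**3 - X**2*Y - X**2*Z + 2*X*Y*Z + 3*X*Z**2 + 3*Y**3 + Y**2*Z - Y*Z**2

deg(f) = 3.
Substitute x = X/Z, y = Y/Z into f, then multiply by Z^3.
  monomial 2·x^3·y^0 ↦ 2·X^3·Y^0·Z^0.
  monomial -1·x^2·y^1 ↦ -1·X^2·Y^1·Z^0.
  monomial -1·x^2·y^0 ↦ -1·X^2·Y^0·Z^1.
  monomial 2·x^1·y^1 ↦ 2·X^1·Y^1·Z^1.
  monomial 3·x^1·y^0 ↦ 3·X^1·Y^0·Z^2.
  monomial 3·x^0·y^3 ↦ 3·X^0·Y^3·Z^0.
  monomial 1·x^0·y^2 ↦ 1·X^0·Y^2·Z^1.
  monomial -1·x^0·y^1 ↦ -1·X^0·Y^1·Z^2.
Collecting: F(X, Y, Z) = 2*X**3 - X**2*Y - X**2*Z + 2*X*Y*Z + 3*X*Z**2 + 3*Y**3 + Y**2*Z - Y*Z**2.


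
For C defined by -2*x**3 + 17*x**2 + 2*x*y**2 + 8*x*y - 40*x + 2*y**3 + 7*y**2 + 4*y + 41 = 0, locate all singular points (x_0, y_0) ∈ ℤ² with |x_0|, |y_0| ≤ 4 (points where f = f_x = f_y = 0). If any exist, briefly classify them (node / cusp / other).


Singular points: {(3, -2)}; classification: node.

Compute partial derivatives:
  f_x = -6*x**2 + 34*x + 2*y**2 + 8*y - 40.
  f_y = 4*x*y + 8*x + 6*y**2 + 14*y + 4.
Scan x_0 ∈ {−4, ..., 4}. For each x_0, f_y(x_0, y) is a polynomial in y; find its integer roots y ∈ {−4, ..., 4}, then test f_x and f at those candidates.
  x = -4: f_y(-4, y) = 6*y**2 - 2*y - 28; vanishes at y ∈ {-2}. (-4, -2): f_x = -280 ≠ 0.
  x = -3: f_y(-3, y) = 6*y**2 + 2*y - 20; vanishes at y ∈ {-2}. (-3, -2): f_x = -204 ≠ 0.
  x = -2: f_y(-2, y) = 6*y**2 + 6*y - 12; vanishes at y ∈ {-2, 1}. (-2, -2): f_x = -140 ≠ 0; (-2, 1): f_x = -122 ≠ 0.
  x = -1: f_y(-1, y) = 6*y**2 + 10*y - 4; vanishes at y ∈ {-2}. (-1, -2): f_x = -88 ≠ 0.
  x = 0: f_y(0, y) = 6*y**2 + 14*y + 4; vanishes at y ∈ {-2}. (0, -2): f_x = -48 ≠ 0.
  x = 1: f_y(1, y) = 6*y**2 + 18*y + 12; vanishes at y ∈ {-2, -1}. (1, -2): f_x = -20 ≠ 0; (1, -1): f_x = -18 ≠ 0.
  x = 2: f_y(2, y) = 6*y**2 + 22*y + 20; vanishes at y ∈ {-2}. (2, -2): f_x = -4 ≠ 0.
  x = 3: f_y(3, y) = 6*y**2 + 26*y + 28; vanishes at y ∈ {-2}. (3, -2): f_x = 0, f = 0 — SINGULAR.
  x = 4: f_y(4, y) = 6*y**2 + 30*y + 36; vanishes at y ∈ {-3, -2}. (4, -3): f_x = -6 ≠ 0; (4, -2): f_x = -8 ≠ 0.
Only singular point on the grid: (3, -2).
Classify: substitute x = 3 + u, y = -2 + v and expand: f = -2*u**3 - u**2 + 2*u*v**2 + 2*v**3 + v**2.
No constant or linear terms (consistent with a singular point). Quadratic part: -u**2 + v**2. Cubic part: -2*u**3 + 2*u*v**2 + 2*v**3.
The quadratic part v**2 - u**2 = (v − u)(v + u) splits into two distinct linear factors, so there are two distinct tangent lines y − -2 = ±(x − 3) — this is a node (ordinary double point).
Classification: node.


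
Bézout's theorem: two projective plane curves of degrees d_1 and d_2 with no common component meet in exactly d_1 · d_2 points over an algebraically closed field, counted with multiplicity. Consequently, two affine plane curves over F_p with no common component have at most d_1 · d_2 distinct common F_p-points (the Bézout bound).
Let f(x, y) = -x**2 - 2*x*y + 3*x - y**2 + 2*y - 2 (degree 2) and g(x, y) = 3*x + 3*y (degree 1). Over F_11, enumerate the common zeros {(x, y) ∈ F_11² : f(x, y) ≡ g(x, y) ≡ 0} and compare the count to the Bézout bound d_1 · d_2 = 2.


Common zeros: {(2, 9)}; count = 1; Bézout bound = 2.

deg(f) = 2, deg(g) = 1, so Bézout bound = 2.
Scan x ∈ F_11. For each x, list the y ∈ F_11 with f(x, y) ≡ 0 and those with g(x, y) ≡ 0 (mod 11); the common zeros in that column are the intersection.
  x = 0: f ≡ 0 at y ∈ ∅; g ≡ 0 at y ∈ {0}; common: ∅.
  x = 1: f ≡ 0 at y ∈ {0}; g ≡ 0 at y ∈ {10}; common: ∅.
  x = 2: f ≡ 0 at y ∈ {0, 9}; g ≡ 0 at y ∈ {9}; common: {9}.
  x = 3: f ≡ 0 at y ∈ ∅; g ≡ 0 at y ∈ {8}; common: ∅.
  x = 4: f ≡ 0 at y ∈ {2, 3}; g ≡ 0 at y ∈ {7}; common: ∅.
  x = 5: f ≡ 0 at y ∈ {5, 9}; g ≡ 0 at y ∈ {6}; common: ∅.
  x = 6: f ≡ 0 at y ∈ {2, 10}; g ≡ 0 at y ∈ {5}; common: ∅.
  x = 7: f ≡ 0 at y ∈ ∅; g ≡ 0 at y ∈ {4}; common: ∅.
  x = 8: f ≡ 0 at y ∈ ∅; g ≡ 0 at y ∈ {3}; common: ∅.
  x = 9: f ≡ 0 at y ∈ ∅; g ≡ 0 at y ∈ {2}; common: ∅.
  x = 10: f ≡ 0 at y ∈ {5, 10}; g ≡ 0 at y ∈ {1}; common: ∅.
Collecting: common zeros = {(2, 9)}, so the count is 1.
Comparison with the Bézout bound: 1 ≤ 2 = deg(f)·deg(g), as expected for curves with no common component (the affine F_11-count falls short of the bound because intersections may lie at infinity, over extension fields, or carry multiplicity).


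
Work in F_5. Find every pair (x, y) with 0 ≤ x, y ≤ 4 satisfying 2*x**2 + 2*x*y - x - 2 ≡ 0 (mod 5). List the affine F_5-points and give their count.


Affine F_5-points: {(1, 3), (2, 4), (3, 2), (4, 3)}; count = 4.

For each of the 25 pairs (x, y) ∈ F_5², evaluate f(x, y) mod 5. Record the zeros.
  x = 0: [0↦3, 1↦3, 2↦3, 3↦3, 4↦3]  zeros at y ∈ ∅
  x = 1: [0↦4, 1↦1, 2↦3, 3↦0, 4↦2]  zeros at y ∈ {3}
  x = 2: [0↦4, 1↦3, 2↦2, 3↦1, 4↦0]  zeros at y ∈ {4}
  x = 3: [0↦3, 1↦4, 2↦0, 3↦1, 4↦2]  zeros at y ∈ {2}
  x = 4: [0↦1, 1↦4, 2↦2, 3↦0, 4↦3]  zeros at y ∈ {3}
Collecting zeros: affine points = {(1, 3), (2, 4), (3, 2), (4, 3)}.
Total count |C(F_5)_aff| = 4.


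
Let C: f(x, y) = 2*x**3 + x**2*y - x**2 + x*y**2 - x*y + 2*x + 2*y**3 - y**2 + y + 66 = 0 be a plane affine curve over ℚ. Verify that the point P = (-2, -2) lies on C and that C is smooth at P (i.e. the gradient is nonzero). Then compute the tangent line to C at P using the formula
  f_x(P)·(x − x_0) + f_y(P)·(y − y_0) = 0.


Tangent line at P: 44*x + 43*y + 174 = 0.

Step 1: f(-2, -2) = 0, so P lies on C.
Step 2: partial derivatives
  f_x(x, y) = 6*x**2 + 2*x*y - 2*x + y**2 - y + 2, f_y(x, y) = x**2 + 2*x*y - x + 6*y**2 - 2*y + 1.
  f_x(P) = 44, f_y(P) = 43 (gradient nonzero, so P is smooth).
Step 3: tangent line at P: 44·(x − -2) + 43·(y − -2) = 0.
Expanding: 44*x + 43*y + 174 = 0.


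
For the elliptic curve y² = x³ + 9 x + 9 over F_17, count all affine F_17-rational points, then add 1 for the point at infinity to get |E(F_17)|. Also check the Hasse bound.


Affine points = {(0, 3), (0, 14), (1, 6), (1, 11), (2, 1), (2, 16), (5, 3), (5, 14), (8, 7), (8, 10), (12, 3), (12, 14), (15, 0), (16, 4), (16, 13)}; affine count = 15; |E(F_17)| = 16.

Discriminant check: Δ ∝ 4a³ + 27b² = 4·9³ + 27·9² = 4·729 + 27·81 ≡ 3 (mod 17). Nonzero ⇒ E is nonsingular.
For each x ∈ F_17, compute rhs = x³ + 9·x + 9 mod 17, then count y ∈ F_17 with y² ≡ rhs.
  x = 0: rhs = 9, matching y values: 3, 14 (2 points).
  x = 1: rhs = 2, matching y values: 6, 11 (2 points).
  x = 2: rhs = 1, matching y values: 1, 16 (2 points).
  x = 3: rhs = 12, matching y values: none (0 points).
  x = 4: rhs = 7, matching y values: none (0 points).
  x = 5: rhs = 9, matching y values: 3, 14 (2 points).
  x = 6: rhs = 7, matching y values: none (0 points).
  x = 7: rhs = 7, matching y values: none (0 points).
  x = 8: rhs = 15, matching y values: 7, 10 (2 points).
  x = 9: rhs = 3, matching y values: none (0 points).
  x = 10: rhs = 11, matching y values: none (0 points).
  x = 11: rhs = 11, matching y values: none (0 points).
  x = 12: rhs = 9, matching y values: 3, 14 (2 points).
  x = 13: rhs = 11, matching y values: none (0 points).
  x = 14: rhs = 6, matching y values: none (0 points).
  x = 15: rhs = 0, matching y values: 0 (1 points).
  x = 16: rhs = 16, matching y values: 4, 13 (2 points).
Total affine count: 15.
Full point count |E(F_17)| = 15 + 1 = 16.
Hasse bound: |16 − (17+1)| = |-2| = 2 ≤ 2√17 ≈ 8.2462 ✓.


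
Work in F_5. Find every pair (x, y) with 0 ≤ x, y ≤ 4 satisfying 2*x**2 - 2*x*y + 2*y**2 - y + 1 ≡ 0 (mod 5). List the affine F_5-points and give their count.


Affine F_5-points: {(1, 2)}; count = 1.

For each of the 25 pairs (x, y) ∈ F_5², evaluate f(x, y) mod 5. Record the zeros.
  x = 0: [0↦1, 1↦2, 2↦2, 3↦1, 4↦4]  zeros at y ∈ ∅
  x = 1: [0↦3, 1↦2, 2↦0, 3↦2, 4↦3]  zeros at y ∈ {2}
  x = 2: [0↦4, 1↦1, 2↦2, 3↦2, 4↦1]  zeros at y ∈ ∅
  x = 3: [0↦4, 1↦4, 2↦3, 3↦1, 4↦3]  zeros at y ∈ ∅
  x = 4: [0↦3, 1↦1, 2↦3, 3↦4, 4↦4]  zeros at y ∈ ∅
Collecting zeros: affine points = {(1, 2)}.
Total count |C(F_5)_aff| = 1.


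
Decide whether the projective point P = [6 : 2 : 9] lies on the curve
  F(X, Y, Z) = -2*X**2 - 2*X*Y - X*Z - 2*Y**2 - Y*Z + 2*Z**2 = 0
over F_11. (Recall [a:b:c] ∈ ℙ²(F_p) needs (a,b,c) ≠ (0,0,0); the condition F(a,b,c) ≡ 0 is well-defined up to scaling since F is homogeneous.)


F(6,2,9) ≡ 8 (mod 11); P is NOT on the curve.

Evaluate F(6, 2, 9) term-by-term (mod 11).
  -2*X**2 ↦ -2·36·1·1 = -72
  -2*X*Y ↦ -2·6·2·1 = -24
  -X*Z ↦ -1·6·1·9 = -54
  -2*Y**2 ↦ -2·1·4·1 = -8
  -Y*Z ↦ -1·1·2·9 = -18
  2*Z**2 ↦ 2·1·1·81 = 162
Sum: F(6, 2, 9) = (-72) + (-24) + (-54) + (-8) + (-18) + (162) = -14.
Reducing mod 11: -14 ≡ 8 (mod 11).
Since F(a, b, c) ≡ 8 ≠ 0 (mod 11), P does NOT lie on the curve.


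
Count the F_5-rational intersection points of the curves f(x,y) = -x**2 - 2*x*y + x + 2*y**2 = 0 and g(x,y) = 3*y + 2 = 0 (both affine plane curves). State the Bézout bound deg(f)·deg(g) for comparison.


Common zeros: {(1, 1), (3, 1)}; count = 2; Bézout bound = 2.

deg(f) = 2, deg(g) = 1, so Bézout bound = 2.
Scan x ∈ F_5. For each x, list the y ∈ F_5 with f(x, y) ≡ 0 and those with g(x, y) ≡ 0 (mod 5); the common zeros in that column are the intersection.
  x = 0: f ≡ 0 at y ∈ {0}; g ≡ 0 at y ∈ {1}; common: ∅.
  x = 1: f ≡ 0 at y ∈ {0, 1}; g ≡ 0 at y ∈ {1}; common: {1}.
  x = 2: f ≡ 0 at y ∈ ∅; g ≡ 0 at y ∈ {1}; common: ∅.
  x = 3: f ≡ 0 at y ∈ {1, 2}; g ≡ 0 at y ∈ {1}; common: {1}.
  x = 4: f ≡ 0 at y ∈ {2}; g ≡ 0 at y ∈ {1}; common: ∅.
Collecting: common zeros = {(1, 1), (3, 1)}, so the count is 2.
Comparison with the Bézout bound: 2 ≤ 2 = deg(f)·deg(g), as expected for curves with no common component (the bound is attained).


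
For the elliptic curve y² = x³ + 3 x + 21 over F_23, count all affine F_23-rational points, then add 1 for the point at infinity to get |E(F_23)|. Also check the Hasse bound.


Affine points = {(1, 5), (1, 18), (2, 9), (2, 14), (5, 0), (6, 5), (6, 18), (9, 8), (9, 15), (10, 4), (10, 19), (13, 7), (13, 16), (14, 1), (14, 22), (16, 5), (16, 18), (20, 10), (20, 13)}; affine count = 19; |E(F_23)| = 20.

Discriminant check: Δ ∝ 4a³ + 27b² = 4·3³ + 27·21² = 4·27 + 27·441 ≡ 9 (mod 23). Nonzero ⇒ E is nonsingular.
For each x ∈ F_23, compute rhs = x³ + 3·x + 21 mod 23, then count y ∈ F_23 with y² ≡ rhs.
  x = 0: rhs = 21, matching y values: none (0 points).
  x = 1: rhs = 2, matching y values: 5, 18 (2 points).
  x = 2: rhs = 12, matching y values: 9, 14 (2 points).
  x = 3: rhs = 11, matching y values: none (0 points).
  x = 4: rhs = 5, matching y values: none (0 points).
  x = 5: rhs = 0, matching y values: 0 (1 points).
  x = 6: rhs = 2, matching y values: 5, 18 (2 points).
  x = 7: rhs = 17, matching y values: none (0 points).
  x = 8: rhs = 5, matching y values: none (0 points).
  x = 9: rhs = 18, matching y values: 8, 15 (2 points).
  x = 10: rhs = 16, matching y values: 4, 19 (2 points).
  x = 11: rhs = 5, matching y values: none (0 points).
  x = 12: rhs = 14, matching y values: none (0 points).
  x = 13: rhs = 3, matching y values: 7, 16 (2 points).
  x = 14: rhs = 1, matching y values: 1, 22 (2 points).
  x = 15: rhs = 14, matching y values: none (0 points).
  x = 16: rhs = 2, matching y values: 5, 18 (2 points).
  x = 17: rhs = 17, matching y values: none (0 points).
  x = 18: rhs = 19, matching y values: none (0 points).
  x = 19: rhs = 14, matching y values: none (0 points).
  x = 20: rhs = 8, matching y values: 10, 13 (2 points).
  x = 21: rhs = 7, matching y values: none (0 points).
  x = 22: rhs = 17, matching y values: none (0 points).
Total affine count: 19.
Full point count |E(F_23)| = 19 + 1 = 20.
Hasse bound: |20 − (23+1)| = |-4| = 4 ≤ 2√23 ≈ 9.5917 ✓.


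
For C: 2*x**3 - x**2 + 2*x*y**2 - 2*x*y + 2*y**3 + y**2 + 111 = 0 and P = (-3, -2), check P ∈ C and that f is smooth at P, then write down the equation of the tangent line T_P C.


Tangent line at P: 72*x + 50*y + 316 = 0.

Step 1: f(-3, -2) = 0, so P lies on C.
Step 2: partial derivatives
  f_x(x, y) = 6*x**2 - 2*x + 2*y**2 - 2*y, f_y(x, y) = 4*x*y - 2*x + 6*y**2 + 2*y.
  f_x(P) = 72, f_y(P) = 50 (gradient nonzero, so P is smooth).
Step 3: tangent line at P: 72·(x − -3) + 50·(y − -2) = 0.
Expanding: 72*x + 50*y + 316 = 0.


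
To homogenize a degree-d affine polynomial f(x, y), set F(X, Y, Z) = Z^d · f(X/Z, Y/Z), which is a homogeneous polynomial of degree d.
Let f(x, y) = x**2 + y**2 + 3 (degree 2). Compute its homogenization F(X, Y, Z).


F(X, Y, Z) = X**2 + Y**2 + 3*Z**2

deg(f) = 2.
Substitute x = X/Z, y = Y/Z into f, then multiply by Z^2.
  monomial 1·x^2·y^0 ↦ 1·X^2·Y^0·Z^0.
  monomial 1·x^0·y^2 ↦ 1·X^0·Y^2·Z^0.
  monomial 3·x^0·y^0 ↦ 3·X^0·Y^0·Z^2.
Collecting: F(X, Y, Z) = X**2 + Y**2 + 3*Z**2.


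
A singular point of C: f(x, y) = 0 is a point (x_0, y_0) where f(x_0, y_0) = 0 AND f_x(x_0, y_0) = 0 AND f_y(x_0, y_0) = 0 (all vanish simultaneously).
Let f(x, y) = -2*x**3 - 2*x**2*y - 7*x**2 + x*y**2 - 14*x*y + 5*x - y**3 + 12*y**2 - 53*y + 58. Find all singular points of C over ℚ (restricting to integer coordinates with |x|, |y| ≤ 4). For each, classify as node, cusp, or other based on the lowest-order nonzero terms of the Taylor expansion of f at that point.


Singular points: {(-2, 3)}; classification: node.

Compute partial derivatives:
  f_x = -6*x**2 - 4*x*y - 14*x + y**2 - 14*y + 5.
  f_y = -2*x**2 + 2*x*y - 14*x - 3*y**2 + 24*y - 53.
Scan x_0 ∈ {−4, ..., 4}. For each x_0, f_y(x_0, y) is a polynomial in y; find its integer roots y ∈ {−4, ..., 4}, then test f_x and f at those candidates.
  x = -4: f_y(-4, y) = -3*y**2 + 16*y - 29; no integer root y with |y| ≤ 4.
  x = -3: f_y(-3, y) = -3*y**2 + 18*y - 29; no integer root y with |y| ≤ 4.
  x = -2: f_y(-2, y) = -3*y**2 + 20*y - 33; vanishes at y ∈ {3}. (-2, 3): f_x = 0, f = 0 — SINGULAR.
  x = -1: f_y(-1, y) = -3*y**2 + 22*y - 41; no integer root y with |y| ≤ 4.
  x = 0: f_y(0, y) = -3*y**2 + 24*y - 53; no integer root y with |y| ≤ 4.
  x = 1: f_y(1, y) = -3*y**2 + 26*y - 69; no integer root y with |y| ≤ 4.
  x = 2: f_y(2, y) = -3*y**2 + 28*y - 89; no integer root y with |y| ≤ 4.
  x = 3: f_y(3, y) = -3*y**2 + 30*y - 113; no integer root y with |y| ≤ 4.
  x = 4: f_y(4, y) = -3*y**2 + 32*y - 141; no integer root y with |y| ≤ 4.
Only singular point on the grid: (-2, 3).
Classify: substitute x = -2 + u, y = 3 + v and expand: f = -2*u**3 - 2*u**2*v - u**2 + u*v**2 - v**3 + v**2.
No constant or linear terms (consistent with a singular point). Quadratic part: -u**2 + v**2. Cubic part: -2*u**3 - 2*u**2*v + u*v**2 - v**3.
The quadratic part v**2 - u**2 = (v − u)(v + u) splits into two distinct linear factors, so there are two distinct tangent lines y − 3 = ±(x − -2) — this is a node (ordinary double point).
Classification: node.


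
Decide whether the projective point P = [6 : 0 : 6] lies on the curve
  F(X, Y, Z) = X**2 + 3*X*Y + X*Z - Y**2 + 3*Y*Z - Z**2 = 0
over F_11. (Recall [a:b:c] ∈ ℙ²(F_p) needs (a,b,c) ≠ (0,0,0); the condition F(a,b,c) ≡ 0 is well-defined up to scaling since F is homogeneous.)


F(6,0,6) ≡ 3 (mod 11); P is NOT on the curve.

Evaluate F(6, 0, 6) term-by-term (mod 11).
  X**2 ↦ 1·36·1·1 = 36
  3*X*Y ↦ 3·6·0·1 = 0
  X*Z ↦ 1·6·1·6 = 36
  -Y**2 ↦ -1·1·0·1 = 0
  3*Y*Z ↦ 3·1·0·6 = 0
  -Z**2 ↦ -1·1·1·36 = -36
Sum: F(6, 0, 6) = (36) + (0) + (36) + (0) + (0) + (-36) = 36.
Reducing mod 11: 36 ≡ 3 (mod 11).
Since F(a, b, c) ≡ 3 ≠ 0 (mod 11), P does NOT lie on the curve.


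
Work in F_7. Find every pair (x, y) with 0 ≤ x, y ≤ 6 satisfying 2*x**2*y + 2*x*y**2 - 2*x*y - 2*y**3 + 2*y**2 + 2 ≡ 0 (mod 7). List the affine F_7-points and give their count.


Affine F_7-points: {(2, 3), (2, 4), (3, 2), (3, 3), (3, 6), (5, 5), (6, 6)}; count = 7.

For each of the 49 pairs (x, y) ∈ F_7², evaluate f(x, y) mod 7. Record the zeros.
  x = 0: [0↦2, 1↦2, 2↦1, 3↦1, 4↦4, 5↦5, 6↦6]  zeros at y ∈ ∅
  x = 1: [0↦2, 1↦4, 2↦2, 3↦5, 4↦1, 5↦6, 6↦1]  zeros at y ∈ ∅
  x = 2: [0↦2, 1↦3, 2↦4, 3↦0, 4↦0, 5↦6, 6↦6]  zeros at y ∈ {3, 4}
  x = 3: [0↦2, 1↦6, 2↦0, 3↦0, 4↦1, 5↦5, 6↦0]  zeros at y ∈ {2, 3, 6}
  x = 4: [0↦2, 1↦6, 2↦4, 3↦5, 4↦4, 5↦3, 6↦4]  zeros at y ∈ ∅
  x = 5: [0↦2, 1↦3, 2↦2, 3↦1, 4↦2, 5↦0, 6↦4]  zeros at y ∈ {5}
  x = 6: [0↦2, 1↦4, 2↦1, 3↦2, 4↦2, 5↦3, 6↦0]  zeros at y ∈ {6}
Collecting zeros: affine points = {(2, 3), (2, 4), (3, 2), (3, 3), (3, 6), (5, 5), (6, 6)}.
Total count |C(F_7)_aff| = 7.


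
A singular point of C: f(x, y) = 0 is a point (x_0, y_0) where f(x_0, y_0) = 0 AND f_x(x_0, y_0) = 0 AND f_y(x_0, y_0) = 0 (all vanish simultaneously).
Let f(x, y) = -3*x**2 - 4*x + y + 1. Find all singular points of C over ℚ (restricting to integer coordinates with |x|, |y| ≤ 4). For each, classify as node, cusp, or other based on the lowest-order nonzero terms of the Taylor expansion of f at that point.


No singular points in the scanned grid; C is smooth there.

Compute partial derivatives:
  f_x = -6*x - 4.
  f_y = 1.
f_y = 1 is a nonzero constant, so f_y never vanishes: no point (x, y) can satisfy f = f_x = f_y = 0. In particular no (x, y) ∈ {−4, ..., 4}² is singular; the curve is smooth.


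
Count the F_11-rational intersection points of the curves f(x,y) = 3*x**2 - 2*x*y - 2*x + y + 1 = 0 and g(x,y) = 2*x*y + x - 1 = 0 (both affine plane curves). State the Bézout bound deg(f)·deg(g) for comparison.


Common zeros: {(8, 3)}; count = 1; Bézout bound = 4.

deg(f) = 2, deg(g) = 2, so Bézout bound = 4.
Scan x ∈ F_11. For each x, list the y ∈ F_11 with f(x, y) ≡ 0 and those with g(x, y) ≡ 0 (mod 11); the common zeros in that column are the intersection.
  x = 0: f ≡ 0 at y ∈ {10}; g ≡ 0 at y ∈ ∅; common: ∅.
  x = 1: f ≡ 0 at y ∈ {2}; g ≡ 0 at y ∈ {0}; common: ∅.
  x = 2: f ≡ 0 at y ∈ {3}; g ≡ 0 at y ∈ {8}; common: ∅.
  x = 3: f ≡ 0 at y ∈ {0}; g ≡ 0 at y ∈ {7}; common: ∅.
  x = 4: f ≡ 0 at y ∈ {9}; g ≡ 0 at y ∈ {1}; common: ∅.
  x = 5: f ≡ 0 at y ∈ {0}; g ≡ 0 at y ∈ {4}; common: ∅.
  x = 6: f ≡ 0 at y ∈ ∅; g ≡ 0 at y ∈ {6}; common: ∅.
  x = 7: f ≡ 0 at y ∈ {1}; g ≡ 0 at y ∈ {9}; common: ∅.
  x = 8: f ≡ 0 at y ∈ {3}; g ≡ 0 at y ∈ {3}; common: {3}.
  x = 9: f ≡ 0 at y ∈ {1}; g ≡ 0 at y ∈ {2}; common: ∅.
  x = 10: f ≡ 0 at y ∈ {9}; g ≡ 0 at y ∈ {10}; common: ∅.
Collecting: common zeros = {(8, 3)}, so the count is 1.
Comparison with the Bézout bound: 1 ≤ 4 = deg(f)·deg(g), as expected for curves with no common component (the affine F_11-count falls short of the bound because intersections may lie at infinity, over extension fields, or carry multiplicity).


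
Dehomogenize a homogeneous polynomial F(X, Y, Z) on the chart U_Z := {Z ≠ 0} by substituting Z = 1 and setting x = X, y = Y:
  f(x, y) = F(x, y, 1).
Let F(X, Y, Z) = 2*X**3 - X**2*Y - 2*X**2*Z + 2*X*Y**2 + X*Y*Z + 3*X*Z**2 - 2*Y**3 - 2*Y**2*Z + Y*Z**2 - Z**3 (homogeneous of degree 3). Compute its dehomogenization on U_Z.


f(x, y) = 2*x**3 - x**2*y - 2*x**2 + 2*x*y**2 + x*y + 3*x - 2*y**3 - 2*y**2 + y - 1

On U_Z we set Z = 1. Each monomial c·X^i·Y^j·Z^k in F becomes c·x^i·y^j·1^k = c·x^i·y^j.
Substituting Z = 1: F(X, Y, 1) = 2*x**3 - x**2*y - 2*x**2 + 2*x*y**2 + x*y + 3*x - 2*y**3 - 2*y**2 + y - 1.
Note: deg(f) ≤ deg(F) = 3; strict inequality happens when F is divisible by Z (lost terms).


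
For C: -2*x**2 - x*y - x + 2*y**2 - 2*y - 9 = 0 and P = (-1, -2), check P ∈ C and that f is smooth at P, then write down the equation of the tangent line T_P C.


Tangent line at P: 5*x - 9*y - 13 = 0.

Step 1: f(-1, -2) = 0, so P lies on C.
Step 2: partial derivatives
  f_x(x, y) = -4*x - y - 1, f_y(x, y) = -x + 4*y - 2.
  f_x(P) = 5, f_y(P) = -9 (gradient nonzero, so P is smooth).
Step 3: tangent line at P: 5·(x − -1) + -9·(y − -2) = 0.
Expanding: 5*x - 9*y - 13 = 0.


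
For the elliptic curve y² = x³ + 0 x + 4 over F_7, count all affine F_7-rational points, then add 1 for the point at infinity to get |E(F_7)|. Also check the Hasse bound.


Affine points = {(0, 2), (0, 5)}; affine count = 2; |E(F_7)| = 3.

Discriminant check: Δ ∝ 4a³ + 27b² = 4·0³ + 27·4² = 4·0 + 27·16 ≡ 5 (mod 7). Nonzero ⇒ E is nonsingular.
For each x ∈ F_7, compute rhs = x³ + 0·x + 4 mod 7, then count y ∈ F_7 with y² ≡ rhs.
  x = 0: rhs = 4, matching y values: 2, 5 (2 points).
  x = 1: rhs = 5, matching y values: none (0 points).
  x = 2: rhs = 5, matching y values: none (0 points).
  x = 3: rhs = 3, matching y values: none (0 points).
  x = 4: rhs = 5, matching y values: none (0 points).
  x = 5: rhs = 3, matching y values: none (0 points).
  x = 6: rhs = 3, matching y values: none (0 points).
Total affine count: 2.
Full point count |E(F_7)| = 2 + 1 = 3.
Hasse bound: |3 − (7+1)| = |-5| = 5 ≤ 2√7 ≈ 5.2915 ✓.


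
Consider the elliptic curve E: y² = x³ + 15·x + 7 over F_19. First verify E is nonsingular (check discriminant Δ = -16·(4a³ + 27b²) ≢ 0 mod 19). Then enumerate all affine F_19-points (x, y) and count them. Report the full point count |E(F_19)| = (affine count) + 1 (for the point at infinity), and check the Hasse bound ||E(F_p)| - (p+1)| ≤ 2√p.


Affine points = {(0, 8), (0, 11), (1, 2), (1, 17), (2, 8), (2, 11), (4, 6), (4, 13), (5, 6), (5, 13), (6, 3), (6, 16), (9, 4), (9, 15), (10, 6), (10, 13), (13, 9), (13, 10), (14, 4), (14, 15), (15, 4), (15, 15), (16, 7), (16, 12), (17, 8), (17, 11)}; affine count = 26; |E(F_19)| = 27.

Discriminant check: Δ ∝ 4a³ + 27b² = 4·15³ + 27·7² = 4·3375 + 27·49 ≡ 3 (mod 19). Nonzero ⇒ E is nonsingular.
For each x ∈ F_19, compute rhs = x³ + 15·x + 7 mod 19, then count y ∈ F_19 with y² ≡ rhs.
  x = 0: rhs = 7, matching y values: 8, 11 (2 points).
  x = 1: rhs = 4, matching y values: 2, 17 (2 points).
  x = 2: rhs = 7, matching y values: 8, 11 (2 points).
  x = 3: rhs = 3, matching y values: none (0 points).
  x = 4: rhs = 17, matching y values: 6, 13 (2 points).
  x = 5: rhs = 17, matching y values: 6, 13 (2 points).
  x = 6: rhs = 9, matching y values: 3, 16 (2 points).
  x = 7: rhs = 18, matching y values: none (0 points).
  x = 8: rhs = 12, matching y values: none (0 points).
  x = 9: rhs = 16, matching y values: 4, 15 (2 points).
  x = 10: rhs = 17, matching y values: 6, 13 (2 points).
  x = 11: rhs = 2, matching y values: none (0 points).
  x = 12: rhs = 15, matching y values: none (0 points).
  x = 13: rhs = 5, matching y values: 9, 10 (2 points).
  x = 14: rhs = 16, matching y values: 4, 15 (2 points).
  x = 15: rhs = 16, matching y values: 4, 15 (2 points).
  x = 16: rhs = 11, matching y values: 7, 12 (2 points).
  x = 17: rhs = 7, matching y values: 8, 11 (2 points).
  x = 18: rhs = 10, matching y values: none (0 points).
Total affine count: 26.
Full point count |E(F_19)| = 26 + 1 = 27.
Hasse bound: |27 − (19+1)| = |7| = 7 ≤ 2√19 ≈ 8.7178 ✓.


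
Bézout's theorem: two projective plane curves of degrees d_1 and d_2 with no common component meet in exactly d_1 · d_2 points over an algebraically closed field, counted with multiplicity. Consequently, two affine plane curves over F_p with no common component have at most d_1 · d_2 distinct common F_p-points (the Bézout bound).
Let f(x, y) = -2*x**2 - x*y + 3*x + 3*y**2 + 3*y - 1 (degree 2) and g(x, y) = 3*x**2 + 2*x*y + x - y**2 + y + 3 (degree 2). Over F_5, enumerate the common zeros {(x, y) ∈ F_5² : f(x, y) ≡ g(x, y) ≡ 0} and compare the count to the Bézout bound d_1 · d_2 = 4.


Common zeros: ∅; count = 0; Bézout bound = 4.

deg(f) = 2, deg(g) = 2, so Bézout bound = 4.
Scan x ∈ F_5. For each x, list the y ∈ F_5 with f(x, y) ≡ 0 and those with g(x, y) ≡ 0 (mod 5); the common zeros in that column are the intersection.
  x = 0: f ≡ 0 at y ∈ {1, 3}; g ≡ 0 at y ∈ ∅; common: ∅.
  x = 1: f ≡ 0 at y ∈ {0, 1}; g ≡ 0 at y ∈ ∅; common: ∅.
  x = 2: f ≡ 0 at y ∈ ∅; g ≡ 0 at y ∈ ∅; common: ∅.
  x = 3: f ≡ 0 at y ∈ {0}; g ≡ 0 at y ∈ {3, 4}; common: ∅.
  x = 4: f ≡ 0 at y ∈ ∅; g ≡ 0 at y ∈ {0, 4}; common: ∅.
Collecting: common zeros = ∅, so the count is 0.
Comparison with the Bézout bound: 0 ≤ 4 = deg(f)·deg(g), as expected for curves with no common component (the affine F_5-count falls short of the bound because intersections may lie at infinity, over extension fields, or carry multiplicity).


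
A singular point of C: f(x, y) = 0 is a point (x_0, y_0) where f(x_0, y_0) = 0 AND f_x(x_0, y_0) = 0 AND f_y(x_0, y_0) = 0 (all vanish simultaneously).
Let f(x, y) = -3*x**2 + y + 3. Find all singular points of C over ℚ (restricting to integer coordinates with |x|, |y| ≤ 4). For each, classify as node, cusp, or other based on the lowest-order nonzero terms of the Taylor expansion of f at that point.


No singular points in the scanned grid; C is smooth there.

Compute partial derivatives:
  f_x = -6*x.
  f_y = 1.
f_y = 1 is a nonzero constant, so f_y never vanishes: no point (x, y) can satisfy f = f_x = f_y = 0. In particular no (x, y) ∈ {−4, ..., 4}² is singular; the curve is smooth.


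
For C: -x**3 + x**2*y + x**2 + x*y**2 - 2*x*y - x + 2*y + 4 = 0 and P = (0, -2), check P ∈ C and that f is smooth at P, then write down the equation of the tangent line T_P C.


Tangent line at P: 7*x + 2*y + 4 = 0.

Step 1: f(0, -2) = 0, so P lies on C.
Step 2: partial derivatives
  f_x(x, y) = -3*x**2 + 2*x*y + 2*x + y**2 - 2*y - 1, f_y(x, y) = x**2 + 2*x*y - 2*x + 2.
  f_x(P) = 7, f_y(P) = 2 (gradient nonzero, so P is smooth).
Step 3: tangent line at P: 7·(x − 0) + 2·(y − -2) = 0.
Expanding: 7*x + 2*y + 4 = 0.


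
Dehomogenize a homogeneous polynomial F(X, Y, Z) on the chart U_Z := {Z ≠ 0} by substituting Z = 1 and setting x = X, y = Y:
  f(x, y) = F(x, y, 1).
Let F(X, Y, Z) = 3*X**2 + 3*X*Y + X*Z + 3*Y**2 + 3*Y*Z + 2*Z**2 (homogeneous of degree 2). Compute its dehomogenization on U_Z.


f(x, y) = 3*x**2 + 3*x*y + x + 3*y**2 + 3*y + 2

On U_Z we set Z = 1. Each monomial c·X^i·Y^j·Z^k in F becomes c·x^i·y^j·1^k = c·x^i·y^j.
Substituting Z = 1: F(X, Y, 1) = 3*x**2 + 3*x*y + x + 3*y**2 + 3*y + 2.
Note: deg(f) ≤ deg(F) = 2; strict inequality happens when F is divisible by Z (lost terms).


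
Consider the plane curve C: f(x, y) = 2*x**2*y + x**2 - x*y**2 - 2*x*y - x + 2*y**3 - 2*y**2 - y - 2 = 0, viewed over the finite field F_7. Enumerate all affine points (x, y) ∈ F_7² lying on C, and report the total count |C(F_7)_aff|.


Affine F_7-points: {(1, 2), (1, 5), (2, 0), (3, 6), (4, 6), (5, 2), (5, 3), (6, 0)}; count = 8.

For each of the 49 pairs (x, y) ∈ F_7², evaluate f(x, y) mod 7. Record the zeros.
  x = 0: [0↦5, 1↦4, 2↦4, 3↦3, 4↦6, 5↦4, 6↦2]  zeros at y ∈ ∅
  x = 1: [0↦5, 1↦3, 2↦0, 3↦1, 4↦4, 5↦0, 6↦1]  zeros at y ∈ {2, 5}
  x = 2: [0↦0, 1↦1, 2↦6, 3↦6, 4↦6, 5↦4, 6↦5]  zeros at y ∈ {0}
  x = 3: [0↦4, 1↦5, 2↦1, 3↦4, 4↦5, 5↦2, 6↦0]  zeros at y ∈ {6}
  x = 4: [0↦3, 1↦1, 2↦6, 3↦2, 4↦1, 5↦1, 6↦0]  zeros at y ∈ {6}
  x = 5: [0↦4, 1↦3, 2↦0, 3↦0, 4↦1, 5↦1, 6↦5]  zeros at y ∈ {2, 3}
  x = 6: [0↦0, 1↦4, 2↦4, 3↦5, 4↦5, 5↦2, 6↦1]  zeros at y ∈ {0}
Collecting zeros: affine points = {(1, 2), (1, 5), (2, 0), (3, 6), (4, 6), (5, 2), (5, 3), (6, 0)}.
Total count |C(F_7)_aff| = 8.


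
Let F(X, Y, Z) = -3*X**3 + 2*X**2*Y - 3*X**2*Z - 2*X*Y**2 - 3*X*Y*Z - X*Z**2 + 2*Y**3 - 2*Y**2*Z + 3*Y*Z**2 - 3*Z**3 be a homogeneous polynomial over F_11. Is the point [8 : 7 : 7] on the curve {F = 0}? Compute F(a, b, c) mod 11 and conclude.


F(8,7,7) ≡ 9 (mod 11); P is NOT on the curve.

Evaluate F(8, 7, 7) term-by-term (mod 11).
  -3*X**3 ↦ -3·512·1·1 = -1536
  2*X**2*Y ↦ 2·64·7·1 = 896
  -3*X**2*Z ↦ -3·64·1·7 = -1344
  -2*X*Y**2 ↦ -2·8·49·1 = -784
  -3*X*Y*Z ↦ -3·8·7·7 = -1176
  -X*Z**2 ↦ -1·8·1·49 = -392
  2*Y**3 ↦ 2·1·343·1 = 686
  -2*Y**2*Z ↦ -2·1·49·7 = -686
  3*Y*Z**2 ↦ 3·1·7·49 = 1029
  -3*Z**3 ↦ -3·1·1·343 = -1029
Sum: F(8, 7, 7) = (-1536) + (896) + (-1344) + (-784) + (-1176) + (-392) + (686) + (-686) + (1029) + (-1029) = -4336.
Reducing mod 11: -4336 ≡ 9 (mod 11).
Since F(a, b, c) ≡ 9 ≠ 0 (mod 11), P does NOT lie on the curve.


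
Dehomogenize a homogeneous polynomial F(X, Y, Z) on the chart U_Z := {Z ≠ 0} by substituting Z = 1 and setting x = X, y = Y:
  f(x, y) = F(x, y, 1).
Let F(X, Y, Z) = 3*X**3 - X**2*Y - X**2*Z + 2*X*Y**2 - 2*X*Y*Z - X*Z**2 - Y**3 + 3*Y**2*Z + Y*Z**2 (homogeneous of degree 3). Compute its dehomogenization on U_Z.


f(x, y) = 3*x**3 - x**2*y - x**2 + 2*x*y**2 - 2*x*y - x - y**3 + 3*y**2 + y

On U_Z we set Z = 1. Each monomial c·X^i·Y^j·Z^k in F becomes c·x^i·y^j·1^k = c·x^i·y^j.
Substituting Z = 1: F(X, Y, 1) = 3*x**3 - x**2*y - x**2 + 2*x*y**2 - 2*x*y - x - y**3 + 3*y**2 + y.
Note: deg(f) ≤ deg(F) = 3; strict inequality happens when F is divisible by Z (lost terms).


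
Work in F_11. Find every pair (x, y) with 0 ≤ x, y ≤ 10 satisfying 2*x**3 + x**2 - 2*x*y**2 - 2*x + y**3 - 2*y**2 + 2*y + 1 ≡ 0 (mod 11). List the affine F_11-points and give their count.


Affine F_11-points: {(4, 5), (6, 5), (6, 10), (7, 6), (9, 3), (9, 8), (9, 9)}; count = 7.

For each of the 121 pairs (x, y) ∈ F_11², evaluate f(x, y) mod 11. Record the zeros.
  x = 0: [0↦1, 1↦2, 2↦5, 3↦5, 4↦8, 5↦9, 6↦3, 7↦7, 8↦5, 9↦3, 10↦7]  zeros at y ∈ ∅
  x = 1: [0↦2, 1↦1, 2↦9, 3↦10, 4↦10, 5↦4, 6↦9, 7↦9, 8↦10, 9↦7, 10↦6]  zeros at y ∈ ∅
  x = 2: [0↦6, 1↦3, 2↦5, 3↦7, 4↦4, 5↦2, 6↦7, 7↦3, 8↦7, 9↦3, 10↦8]  zeros at y ∈ ∅
  x = 3: [0↦3, 1↦9, 2↦5, 3↦8, 4↦2, 5↦4, 6↦9, 7↦1, 8↦8, 9↦3, 10↦3]  zeros at y ∈ ∅
  x = 4: [0↦5, 1↦9, 2↦10, 3↦3, 4↦5, 5↦0, 6↦5, 7↦4, 8↦3, 9↦8, 10↦3]  zeros at y ∈ {5}
  x = 5: [0↦2, 1↦4, 2↦10, 3↦4, 4↦3, 5↦2, 6↦7, 7↦2, 8↦4, 9↦8, 10↦9]  zeros at y ∈ ∅
  x = 6: [0↦6, 1↦6, 2↦6, 3↦1, 4↦8, 5↦0, 6↦5, 7↦7, 8↦1, 9↦4, 10↦0]  zeros at y ∈ {5, 10}
  x = 7: [0↦7, 1↦5, 2↦10, 3↦6, 4↦10, 5↦6, 6↦0, 7↦9, 8↦6, 9↦8, 10↦10]  zeros at y ∈ {6}
  x = 8: [0↦6, 1↦2, 2↦1, 3↦9, 4↦10, 5↦10, 6↦4, 7↦9, 8↦9, 9↦10, 10↦7]  zeros at y ∈ ∅
  x = 9: [0↦4, 1↦9, 2↦2, 3↦0, 4↦9, 5↦2, 6↦7, 7↦8, 8↦0, 9↦0, 10↦3]  zeros at y ∈ {3, 8, 9}
  x = 10: [0↦2, 1↦5, 2↦3, 3↦2, 4↦8, 5↦5, 6↦10, 7↦7, 8↦2, 9↦1, 10↦10]  zeros at y ∈ ∅
Collecting zeros: affine points = {(4, 5), (6, 5), (6, 10), (7, 6), (9, 3), (9, 8), (9, 9)}.
Total count |C(F_11)_aff| = 7.


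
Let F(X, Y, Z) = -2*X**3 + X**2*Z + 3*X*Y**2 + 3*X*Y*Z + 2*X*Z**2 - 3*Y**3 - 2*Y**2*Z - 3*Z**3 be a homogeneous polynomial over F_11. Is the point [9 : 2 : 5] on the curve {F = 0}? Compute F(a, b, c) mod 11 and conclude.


F(9,2,5) ≡ 7 (mod 11); P is NOT on the curve.

Evaluate F(9, 2, 5) term-by-term (mod 11).
  -2*X**3 ↦ -2·729·1·1 = -1458
  X**2*Z ↦ 1·81·1·5 = 405
  3*X*Y**2 ↦ 3·9·4·1 = 108
  3*X*Y*Z ↦ 3·9·2·5 = 270
  2*X*Z**2 ↦ 2·9·1·25 = 450
  -3*Y**3 ↦ -3·1·8·1 = -24
  -2*Y**2*Z ↦ -2·1·4·5 = -40
  -3*Z**3 ↦ -3·1·1·125 = -375
Sum: F(9, 2, 5) = (-1458) + (405) + (108) + (270) + (450) + (-24) + (-40) + (-375) = -664.
Reducing mod 11: -664 ≡ 7 (mod 11).
Since F(a, b, c) ≡ 7 ≠ 0 (mod 11), P does NOT lie on the curve.
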